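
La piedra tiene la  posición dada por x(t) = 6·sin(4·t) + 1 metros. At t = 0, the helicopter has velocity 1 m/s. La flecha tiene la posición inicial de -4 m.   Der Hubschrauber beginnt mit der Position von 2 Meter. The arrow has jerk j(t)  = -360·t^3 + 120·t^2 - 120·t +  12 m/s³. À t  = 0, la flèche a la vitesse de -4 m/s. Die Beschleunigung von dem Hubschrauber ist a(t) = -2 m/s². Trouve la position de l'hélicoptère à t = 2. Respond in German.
Um dies zu lösen, müssen wir 2 Integrale unserer Gleichung für die Beschleunigung a(t) = -2 finden. Durch Integration von der Beschleunigung und Verwendung der Anfangsbedingung v(0) = 1, erhalten wir v(t) = 1 - 2·t. Die Stammfunktion von der Geschwindigkeit ist die Position. Mit x(0) = 2 erhalten wir x(t) = -t^2 + t + 2. Aus der Gleichung für die Position x(t) = -t^2 + t + 2, setzen wir t = 2 ein und erhalten x = 0.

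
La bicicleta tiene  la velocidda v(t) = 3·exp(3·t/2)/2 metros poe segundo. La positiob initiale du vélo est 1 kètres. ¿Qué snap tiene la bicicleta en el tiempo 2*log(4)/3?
Partiendo de la velocidad v(t) = 3·exp(3·t/2)/2, tomamos 3 derivadas. Derivando la velocidad, obtenemos la aceleración: a(t) = 9·exp(3·t/2)/4. Tomando d/dt de a(t), encontramos j(t) = 27·exp(3·t/2)/8. Tomando d/dt de j(t), encontramos s(t) = 81·exp(3·t/2)/16. Tenemos el snap s(t) = 81·exp(3·t/2)/16. Sustituyendo t = 2*log(4)/3: s(2*log(4)/3) = 81/4.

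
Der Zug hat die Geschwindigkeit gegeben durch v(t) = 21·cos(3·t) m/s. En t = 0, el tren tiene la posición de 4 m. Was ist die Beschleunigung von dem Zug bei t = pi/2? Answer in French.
Nous devons dériver notre équation de la vitesse v(t) = 21·cos(3·t) 1 fois. En prenant d/dt de v(t), nous trouvons a(t) = -63·sin(3·t). De l'équation de l'accélération a(t) = -63·sin(3·t), nous substituons t = pi/2 pour obtenir a = 63.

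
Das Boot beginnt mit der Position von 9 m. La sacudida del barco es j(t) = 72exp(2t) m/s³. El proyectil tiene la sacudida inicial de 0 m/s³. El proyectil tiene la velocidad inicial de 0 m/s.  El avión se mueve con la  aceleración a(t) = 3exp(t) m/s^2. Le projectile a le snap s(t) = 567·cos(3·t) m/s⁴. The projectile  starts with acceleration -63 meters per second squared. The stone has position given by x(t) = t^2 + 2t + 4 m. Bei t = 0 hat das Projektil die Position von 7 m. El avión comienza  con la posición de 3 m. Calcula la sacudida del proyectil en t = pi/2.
Debemos encontrar la antiderivada de nuestra ecuación del snap s(t) = 567·cos(3·t) 1 vez. Tomando ∫s(t)dt y aplicando j(0) = 0, encontramos j(t) = 189·sin(3·t). De la ecuación de la sacudida j(t) = 189·sin(3·t), sustituimos t = pi/2 para obtener j = -189.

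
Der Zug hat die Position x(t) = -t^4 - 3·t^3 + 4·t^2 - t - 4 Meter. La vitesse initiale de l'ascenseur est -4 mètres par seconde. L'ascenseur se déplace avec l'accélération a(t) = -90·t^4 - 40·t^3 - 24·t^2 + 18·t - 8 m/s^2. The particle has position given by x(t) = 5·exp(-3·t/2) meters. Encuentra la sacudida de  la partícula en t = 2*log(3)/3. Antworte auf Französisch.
Nous devons dériver notre équation de la position x(t) = 5·exp(-3·t/2) 3 fois. En dérivant la position, nous obtenons la vitesse: v(t) = -15·exp(-3·t/2)/2. En prenant d/dt de v(t), nous trouvons a(t) = 45·exp(-3·t/2)/4. En dérivant l'accélération, nous obtenons le jerk: j(t) = -135·exp(-3·t/2)/8. En utilisant j(t) = -135·exp(-3·t/2)/8 et en substituant t = 2*log(3)/3, nous trouvons j = -45/8.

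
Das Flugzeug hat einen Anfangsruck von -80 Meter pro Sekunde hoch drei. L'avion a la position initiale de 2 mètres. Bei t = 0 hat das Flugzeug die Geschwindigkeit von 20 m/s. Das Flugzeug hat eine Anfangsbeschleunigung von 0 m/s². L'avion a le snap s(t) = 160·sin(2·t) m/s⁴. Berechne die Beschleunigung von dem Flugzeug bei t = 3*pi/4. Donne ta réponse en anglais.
We need to integrate our snap equation s(t) = 160·sin(2·t) 2 times. The integral of snap is jerk. Using j(0) = -80, we get j(t) = -80·cos(2·t). The integral of jerk, with a(0) = 0, gives acceleration: a(t) = -40·sin(2·t). Using a(t) = -40·sin(2·t) and substituting t = 3*pi/4, we find a = 40.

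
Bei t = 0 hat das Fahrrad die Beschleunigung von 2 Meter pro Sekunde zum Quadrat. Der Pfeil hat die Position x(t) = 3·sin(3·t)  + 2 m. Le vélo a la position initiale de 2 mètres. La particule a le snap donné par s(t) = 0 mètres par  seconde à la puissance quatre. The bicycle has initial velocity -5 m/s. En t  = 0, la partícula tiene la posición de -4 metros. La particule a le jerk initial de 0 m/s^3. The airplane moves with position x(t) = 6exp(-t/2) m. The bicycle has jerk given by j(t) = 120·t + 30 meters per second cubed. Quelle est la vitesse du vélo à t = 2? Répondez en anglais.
To find the answer, we compute 2 antiderivatives of j(t) = 120·t + 30. Taking ∫j(t)dt and applying a(0) = 2, we find a(t) = 60·t^2 + 30·t + 2. Integrating acceleration and using the initial condition v(0) = -5, we get v(t) = 20·t^3 + 15·t^2 + 2·t - 5. Using v(t) = 20·t^3 + 15·t^2 + 2·t - 5 and substituting t = 2, we find v = 219.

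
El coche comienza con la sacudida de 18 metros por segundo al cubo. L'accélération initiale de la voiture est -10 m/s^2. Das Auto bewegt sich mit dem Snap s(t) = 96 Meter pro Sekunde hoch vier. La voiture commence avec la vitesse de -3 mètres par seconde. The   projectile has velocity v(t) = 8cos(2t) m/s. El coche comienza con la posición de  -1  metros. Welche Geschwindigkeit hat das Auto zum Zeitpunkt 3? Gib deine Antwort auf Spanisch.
Necesitamos integrar nuestra ecuación del snap s(t) = 96 3 veces. La antiderivada del snap es la sacudida. Usando j(0) = 18, obtenemos j(t) = 96·t + 18. Integrando la sacudida y usando la condición inicial a(0) = -10, obtenemos a(t) = 48·t^2 + 18·t - 10. Tomando ∫a(t)dt y aplicando v(0) = -3, encontramos v(t) = 16·t^3 + 9·t^2 - 10·t - 3. De la ecuación de la velocidad v(t) = 16·t^3 + 9·t^2 - 10·t - 3, sustituimos t = 3 para obtener v = 480.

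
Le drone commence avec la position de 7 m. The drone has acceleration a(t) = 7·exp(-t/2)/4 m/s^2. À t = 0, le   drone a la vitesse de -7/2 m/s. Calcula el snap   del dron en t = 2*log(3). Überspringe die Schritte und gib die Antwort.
El snap en t = 2*log(3) es s = 7/48.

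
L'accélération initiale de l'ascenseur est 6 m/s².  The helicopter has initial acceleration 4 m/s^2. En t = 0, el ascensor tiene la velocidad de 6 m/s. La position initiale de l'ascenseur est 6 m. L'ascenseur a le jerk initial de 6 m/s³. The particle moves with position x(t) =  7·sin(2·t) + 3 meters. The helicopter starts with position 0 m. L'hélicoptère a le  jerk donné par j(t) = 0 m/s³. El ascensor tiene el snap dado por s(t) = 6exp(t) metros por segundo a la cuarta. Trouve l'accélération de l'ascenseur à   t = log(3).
En partant du snap s(t) = 6·exp(t), nous prenons 2 intégrales. La primitive du snap, avec j(0) = 6, donne le jerk: j(t) = 6·exp(t). En prenant ∫j(t)dt et en appliquant a(0) = 6, nous trouvons a(t) = 6·exp(t). Nous avons l'accélération a(t) = 6·exp(t). En substituant t = log(3): a(log(3)) = 18.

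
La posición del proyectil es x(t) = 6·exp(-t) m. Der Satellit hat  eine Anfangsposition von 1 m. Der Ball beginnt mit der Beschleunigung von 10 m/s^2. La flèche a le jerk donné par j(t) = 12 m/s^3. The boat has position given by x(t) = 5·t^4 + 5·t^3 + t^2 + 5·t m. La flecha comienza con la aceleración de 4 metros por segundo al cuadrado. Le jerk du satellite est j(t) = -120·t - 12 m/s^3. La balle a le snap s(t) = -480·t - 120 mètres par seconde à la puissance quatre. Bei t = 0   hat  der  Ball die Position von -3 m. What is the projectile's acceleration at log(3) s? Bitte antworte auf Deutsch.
Ausgehend von der Position x(t) = 6·exp(-t), nehmen wir 2 Ableitungen. Die Ableitung von der Position ergibt die Geschwindigkeit: v(t) = -6·exp(-t). Die Ableitung von der Geschwindigkeit ergibt die Beschleunigung: a(t) = 6·exp(-t). Aus der Gleichung für die Beschleunigung a(t) = 6·exp(-t), setzen wir t = log(3) ein und erhalten a = 2.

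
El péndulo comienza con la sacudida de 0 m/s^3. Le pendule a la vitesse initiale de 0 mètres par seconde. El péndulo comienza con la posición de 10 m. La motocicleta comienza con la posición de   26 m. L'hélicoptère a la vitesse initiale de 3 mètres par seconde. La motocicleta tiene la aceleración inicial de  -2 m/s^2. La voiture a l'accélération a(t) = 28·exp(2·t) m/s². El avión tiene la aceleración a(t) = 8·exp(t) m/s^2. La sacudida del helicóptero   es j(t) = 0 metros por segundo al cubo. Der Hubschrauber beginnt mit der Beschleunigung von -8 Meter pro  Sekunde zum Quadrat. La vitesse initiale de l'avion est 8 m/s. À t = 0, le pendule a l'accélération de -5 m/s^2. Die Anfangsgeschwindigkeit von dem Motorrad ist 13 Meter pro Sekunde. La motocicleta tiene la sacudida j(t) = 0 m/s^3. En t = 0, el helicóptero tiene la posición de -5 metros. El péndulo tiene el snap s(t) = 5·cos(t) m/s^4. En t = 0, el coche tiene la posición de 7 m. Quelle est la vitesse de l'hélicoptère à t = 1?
Nous devons intégrer notre équation du jerk j(t) = 0 2 fois. En intégrant le jerk et en utilisant la condition initiale a(0) = -8, nous obtenons a(t) = -8. La primitive de l'accélération, avec v(0) = 3, donne la vitesse: v(t) = 3 - 8·t. De l'équation de la vitesse v(t) = 3 - 8·t, nous substituons t = 1 pour obtenir v = -5.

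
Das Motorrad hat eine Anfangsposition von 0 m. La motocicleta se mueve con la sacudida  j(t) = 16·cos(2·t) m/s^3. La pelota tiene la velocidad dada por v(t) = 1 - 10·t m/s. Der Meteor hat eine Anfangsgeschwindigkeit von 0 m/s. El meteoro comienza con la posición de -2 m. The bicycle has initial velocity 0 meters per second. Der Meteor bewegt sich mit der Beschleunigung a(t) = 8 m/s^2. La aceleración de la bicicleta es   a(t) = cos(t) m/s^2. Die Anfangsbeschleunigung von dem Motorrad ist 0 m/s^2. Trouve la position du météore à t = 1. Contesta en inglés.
Starting from acceleration a(t) = 8, we take 2 integrals. Integrating acceleration and using the initial condition v(0) = 0, we get v(t) = 8·t. The integral of velocity, with x(0) = -2, gives position: x(t) = 4·t^2 - 2. Using x(t) = 4·t^2 - 2 and substituting t = 1, we find x = 2.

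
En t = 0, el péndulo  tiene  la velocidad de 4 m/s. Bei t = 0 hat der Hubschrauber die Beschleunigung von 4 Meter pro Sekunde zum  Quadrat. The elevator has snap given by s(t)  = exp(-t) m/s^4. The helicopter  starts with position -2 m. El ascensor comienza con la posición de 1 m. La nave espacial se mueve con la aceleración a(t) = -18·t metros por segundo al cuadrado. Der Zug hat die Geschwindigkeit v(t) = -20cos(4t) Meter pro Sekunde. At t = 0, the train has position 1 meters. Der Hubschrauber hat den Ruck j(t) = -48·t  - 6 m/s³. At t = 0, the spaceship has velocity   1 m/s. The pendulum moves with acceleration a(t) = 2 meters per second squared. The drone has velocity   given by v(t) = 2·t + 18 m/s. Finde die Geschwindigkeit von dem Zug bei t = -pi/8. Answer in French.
En utilisant v(t) = -20·cos(4·t) et en substituant t = -pi/8, nous trouvons v = 0.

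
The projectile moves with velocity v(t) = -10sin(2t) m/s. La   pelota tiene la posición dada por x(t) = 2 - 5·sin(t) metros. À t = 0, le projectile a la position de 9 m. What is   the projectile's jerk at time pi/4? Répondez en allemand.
Um dies zu lösen, müssen wir 2 Ableitungen unserer Gleichung für die Geschwindigkeit v(t) = -10·sin(2·t) nehmen. Durch Ableiten von der Geschwindigkeit erhalten wir die Beschleunigung: a(t) = -20·cos(2·t). Mit d/dt von a(t) finden wir j(t) = 40·sin(2·t). Aus der Gleichung für den Ruck j(t) = 40·sin(2·t), setzen wir t = pi/4 ein und erhalten j = 40.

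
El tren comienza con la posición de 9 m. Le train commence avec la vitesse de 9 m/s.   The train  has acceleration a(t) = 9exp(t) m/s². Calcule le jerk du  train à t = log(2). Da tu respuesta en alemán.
Ausgehend von der Beschleunigung a(t) = 9·exp(t), nehmen wir 1 Ableitung. Durch Ableiten von der Beschleunigung erhalten wir den Ruck: j(t) = 9·exp(t). Wir haben den Ruck j(t) = 9·exp(t). Durch Einsetzen von t = log(2): j(log(2)) = 18.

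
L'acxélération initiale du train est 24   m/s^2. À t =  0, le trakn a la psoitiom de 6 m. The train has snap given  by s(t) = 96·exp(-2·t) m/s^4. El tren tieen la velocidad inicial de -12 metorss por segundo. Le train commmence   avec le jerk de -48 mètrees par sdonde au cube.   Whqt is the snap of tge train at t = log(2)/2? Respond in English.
From the given snap equation s(t) = 96·exp(-2·t), we substitute t = log(2)/2 to get s = 48.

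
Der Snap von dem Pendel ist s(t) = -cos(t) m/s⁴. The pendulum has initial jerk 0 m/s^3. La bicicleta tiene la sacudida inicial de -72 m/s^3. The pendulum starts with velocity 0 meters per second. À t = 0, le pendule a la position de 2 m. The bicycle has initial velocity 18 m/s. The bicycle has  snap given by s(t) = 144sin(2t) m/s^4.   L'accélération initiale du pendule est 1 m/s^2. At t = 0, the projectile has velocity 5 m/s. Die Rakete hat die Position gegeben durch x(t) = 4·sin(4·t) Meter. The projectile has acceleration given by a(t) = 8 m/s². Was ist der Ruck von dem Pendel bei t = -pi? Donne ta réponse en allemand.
Um dies zu lösen, müssen wir 1 Integral unserer Gleichung für den Snap s(t) = -cos(t) finden. Durch Integration von dem Snap und Verwendung der Anfangsbedingung j(0) = 0, erhalten wir j(t) = -sin(t). Mit j(t) = -sin(t) und Einsetzen von t = -pi, finden wir j = 0.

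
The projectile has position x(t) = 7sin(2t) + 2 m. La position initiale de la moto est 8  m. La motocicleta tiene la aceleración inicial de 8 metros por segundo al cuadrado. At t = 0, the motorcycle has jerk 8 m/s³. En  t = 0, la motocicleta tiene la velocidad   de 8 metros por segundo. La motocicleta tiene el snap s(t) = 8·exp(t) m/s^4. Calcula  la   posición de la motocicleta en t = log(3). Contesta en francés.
Nous devons intégrer notre équation du snap s(t) = 8·exp(t) 4 fois. En intégrant le snap et en utilisant la condition initiale j(0) = 8, nous obtenons j(t) = 8·exp(t). En intégrant le jerk et en utilisant la condition initiale a(0) = 8, nous obtenons a(t) = 8·exp(t). La primitive de l'accélération, avec v(0) = 8, donne la vitesse: v(t) = 8·exp(t). La primitive de la vitesse, avec x(0) = 8, donne la position: x(t) = 8·exp(t). De l'équation de la position x(t) = 8·exp(t), nous substituons t = log(3) pour obtenir x = 24.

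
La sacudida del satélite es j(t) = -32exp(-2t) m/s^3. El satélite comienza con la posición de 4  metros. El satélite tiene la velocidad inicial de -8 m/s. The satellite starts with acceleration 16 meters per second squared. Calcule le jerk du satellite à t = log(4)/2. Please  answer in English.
Using j(t) = -32·exp(-2·t) and substituting t = log(4)/2, we find j = -8.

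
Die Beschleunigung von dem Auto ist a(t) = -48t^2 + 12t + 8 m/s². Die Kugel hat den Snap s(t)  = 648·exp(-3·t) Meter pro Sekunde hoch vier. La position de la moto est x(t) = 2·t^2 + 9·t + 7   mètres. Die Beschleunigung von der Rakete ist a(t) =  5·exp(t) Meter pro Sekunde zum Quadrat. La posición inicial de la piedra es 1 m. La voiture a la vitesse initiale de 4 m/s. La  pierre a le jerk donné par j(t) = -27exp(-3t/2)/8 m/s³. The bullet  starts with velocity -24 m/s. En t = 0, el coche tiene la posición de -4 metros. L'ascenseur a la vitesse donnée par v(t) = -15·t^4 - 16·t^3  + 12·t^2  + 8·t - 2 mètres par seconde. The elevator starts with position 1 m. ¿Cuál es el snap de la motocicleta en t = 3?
Partiendo de la posición x(t) = 2·t^2 + 9·t + 7, tomamos 4 derivadas. Tomando d/dt de x(t), encontramos v(t) = 4·t + 9. Tomando d/dt de v(t), encontramos a(t) = 4. Derivando la aceleración, obtenemos la sacudida: j(t) = 0. Derivando la sacudida, obtenemos el snap: s(t) = 0. De la ecuación del snap s(t) = 0, sustituimos t = 3 para obtener s = 0.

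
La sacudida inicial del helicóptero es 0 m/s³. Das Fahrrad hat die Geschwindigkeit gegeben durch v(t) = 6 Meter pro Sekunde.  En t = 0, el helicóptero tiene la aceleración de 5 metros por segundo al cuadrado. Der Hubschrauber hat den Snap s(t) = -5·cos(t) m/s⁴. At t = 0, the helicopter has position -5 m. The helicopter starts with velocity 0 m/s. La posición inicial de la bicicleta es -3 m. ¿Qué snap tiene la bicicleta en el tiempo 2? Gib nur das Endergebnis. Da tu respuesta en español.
La respuesta es 0.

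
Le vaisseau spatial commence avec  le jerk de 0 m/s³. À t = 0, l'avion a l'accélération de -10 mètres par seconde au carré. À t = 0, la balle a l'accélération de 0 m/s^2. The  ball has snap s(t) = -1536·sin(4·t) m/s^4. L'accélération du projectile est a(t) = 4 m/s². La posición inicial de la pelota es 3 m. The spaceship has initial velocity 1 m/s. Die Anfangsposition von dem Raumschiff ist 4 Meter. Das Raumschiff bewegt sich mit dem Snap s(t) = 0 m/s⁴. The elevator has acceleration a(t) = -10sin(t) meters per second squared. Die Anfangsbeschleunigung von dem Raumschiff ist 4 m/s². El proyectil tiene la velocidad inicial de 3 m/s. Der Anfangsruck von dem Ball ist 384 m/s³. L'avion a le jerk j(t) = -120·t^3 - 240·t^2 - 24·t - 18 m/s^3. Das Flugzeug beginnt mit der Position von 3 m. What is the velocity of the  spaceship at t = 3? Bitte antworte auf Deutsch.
Ausgehend von dem Snap s(t) = 0, nehmen wir 3 Stammfunktionen. Durch Integration von dem Snap und Verwendung der Anfangsbedingung j(0) = 0, erhalten wir j(t) = 0. Das Integral von dem Ruck, mit a(0) = 4, ergibt die Beschleunigung: a(t) = 4. Das Integral von der Beschleunigung ist die Geschwindigkeit. Mit v(0) = 1 erhalten wir v(t) = 4·t + 1. Aus der Gleichung für die Geschwindigkeit v(t) = 4·t + 1, setzen wir t = 3 ein und erhalten v = 13.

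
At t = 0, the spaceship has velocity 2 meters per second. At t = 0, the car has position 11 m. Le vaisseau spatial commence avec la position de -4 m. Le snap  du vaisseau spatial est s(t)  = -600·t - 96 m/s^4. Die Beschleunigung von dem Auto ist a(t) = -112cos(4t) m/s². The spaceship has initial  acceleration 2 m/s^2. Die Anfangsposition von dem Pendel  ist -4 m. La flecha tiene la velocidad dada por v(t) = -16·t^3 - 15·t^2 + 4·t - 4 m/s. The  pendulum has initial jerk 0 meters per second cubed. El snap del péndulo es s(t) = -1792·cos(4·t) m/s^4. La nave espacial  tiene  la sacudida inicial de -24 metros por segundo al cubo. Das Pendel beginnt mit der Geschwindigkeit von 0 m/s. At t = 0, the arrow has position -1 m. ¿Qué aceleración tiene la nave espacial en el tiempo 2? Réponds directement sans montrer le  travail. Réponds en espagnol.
La respuesta es -1038.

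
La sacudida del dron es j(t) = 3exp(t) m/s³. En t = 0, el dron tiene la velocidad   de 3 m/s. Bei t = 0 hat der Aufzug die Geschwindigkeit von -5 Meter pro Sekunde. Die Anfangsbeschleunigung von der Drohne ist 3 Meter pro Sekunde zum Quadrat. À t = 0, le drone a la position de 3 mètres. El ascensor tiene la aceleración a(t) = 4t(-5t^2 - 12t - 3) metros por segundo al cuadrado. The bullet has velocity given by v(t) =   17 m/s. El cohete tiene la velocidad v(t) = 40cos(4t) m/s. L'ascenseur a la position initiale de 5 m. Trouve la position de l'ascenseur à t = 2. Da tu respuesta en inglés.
We must find the integral of our acceleration equation a(t) = 4·t·(-5·t^2 - 12·t - 3) 2 times. The antiderivative of acceleration is velocity. Using v(0) = -5, we get v(t) = -5·t^4 - 16·t^3 - 6·t^2 - 5. The antiderivative of velocity is position. Using x(0) = 5, we get x(t) = -t^5 - 4·t^4 - 2·t^3 - 5·t + 5. We have position x(t) = -t^5 - 4·t^4 - 2·t^3 - 5·t + 5. Substituting t = 2: x(2) = -117.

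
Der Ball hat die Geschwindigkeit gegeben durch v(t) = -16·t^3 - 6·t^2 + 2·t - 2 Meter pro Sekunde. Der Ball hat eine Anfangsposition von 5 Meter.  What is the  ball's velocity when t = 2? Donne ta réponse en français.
En utilisant v(t) = -16·t^3 - 6·t^2 + 2·t - 2 et en substituant t = 2, nous trouvons v = -150.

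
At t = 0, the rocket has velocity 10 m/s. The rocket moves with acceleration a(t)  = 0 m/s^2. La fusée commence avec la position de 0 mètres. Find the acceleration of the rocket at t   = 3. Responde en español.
De la ecuación de la aceleración a(t) = 0, sustituimos t = 3 para obtener a = 0.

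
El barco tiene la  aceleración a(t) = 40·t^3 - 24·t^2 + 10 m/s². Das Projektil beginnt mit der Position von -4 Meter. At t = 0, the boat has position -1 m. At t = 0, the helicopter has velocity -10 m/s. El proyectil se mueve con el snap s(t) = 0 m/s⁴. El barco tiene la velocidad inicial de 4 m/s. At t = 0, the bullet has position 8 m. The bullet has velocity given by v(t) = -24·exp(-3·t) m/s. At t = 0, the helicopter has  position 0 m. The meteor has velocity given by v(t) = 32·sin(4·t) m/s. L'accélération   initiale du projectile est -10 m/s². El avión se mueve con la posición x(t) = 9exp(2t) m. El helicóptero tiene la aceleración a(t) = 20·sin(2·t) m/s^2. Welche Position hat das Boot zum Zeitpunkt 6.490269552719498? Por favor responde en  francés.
Nous devons trouver l'intégrale de notre équation de l'accélération a(t) = 40·t^3 - 24·t^2 + 10 2 fois. En prenant ∫a(t)dt et en appliquant v(0) = 4, nous trouvons v(t) = 10·t^4 - 8·t^3 + 10·t + 4. La primitive de la vitesse est la position. En utilisant x(0) = -1, nous obtenons x(t) = 2·t^5 - 2·t^4 + 5·t^2 + 4·t - 1. Nous avons la position x(t) = 2·t^5 - 2·t^4 + 5·t^2 + 4·t - 1. En substituant t = 6.490269552719498: x(6.490269552719498) = 19719.4211048507.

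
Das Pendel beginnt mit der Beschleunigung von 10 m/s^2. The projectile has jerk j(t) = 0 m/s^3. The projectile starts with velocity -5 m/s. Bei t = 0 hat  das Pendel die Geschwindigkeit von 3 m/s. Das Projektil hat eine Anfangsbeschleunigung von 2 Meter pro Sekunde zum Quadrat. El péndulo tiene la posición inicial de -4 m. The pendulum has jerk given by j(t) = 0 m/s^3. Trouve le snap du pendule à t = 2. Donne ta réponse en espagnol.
Para resolver esto, necesitamos tomar 1 derivada de nuestra ecuación de la sacudida j(t) = 0. Tomando d/dt de j(t), encontramos s(t) = 0. Usando s(t) = 0 y sustituyendo t = 2, encontramos s = 0.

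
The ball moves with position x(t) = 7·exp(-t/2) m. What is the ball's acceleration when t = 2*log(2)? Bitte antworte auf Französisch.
En partant de la position x(t) = 7·exp(-t/2), nous prenons 2 dérivées. En prenant d/dt de x(t), nous trouvons v(t) = -7·exp(-t/2)/2. En dérivant la vitesse, nous obtenons l'accélération: a(t) = 7·exp(-t/2)/4. En utilisant a(t) = 7·exp(-t/2)/4 et en substituant t = 2*log(2), nous trouvons a = 7/8.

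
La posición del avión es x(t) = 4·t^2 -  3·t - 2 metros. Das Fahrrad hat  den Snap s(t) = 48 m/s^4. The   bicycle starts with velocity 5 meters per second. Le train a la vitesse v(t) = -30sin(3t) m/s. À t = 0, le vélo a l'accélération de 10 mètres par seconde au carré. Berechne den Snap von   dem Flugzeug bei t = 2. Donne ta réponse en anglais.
To solve this, we need to take 4 derivatives of our position equation x(t) = 4·t^2 - 3·t - 2. Differentiating position, we get velocity: v(t) = 8·t - 3. Taking d/dt of v(t), we find a(t) = 8. Taking d/dt of a(t), we find j(t) = 0. Differentiating jerk, we get snap: s(t) = 0. From the given snap equation s(t) = 0, we substitute t = 2 to get s = 0.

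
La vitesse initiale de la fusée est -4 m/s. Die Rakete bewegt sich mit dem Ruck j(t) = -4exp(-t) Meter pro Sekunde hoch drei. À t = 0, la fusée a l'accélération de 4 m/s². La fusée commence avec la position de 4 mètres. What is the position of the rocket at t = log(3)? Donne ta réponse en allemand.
Um dies zu lösen, müssen wir 3 Stammfunktionen unserer Gleichung für den Ruck j(t) = -4·exp(-t) finden. Das Integral von dem Ruck, mit a(0) = 4, ergibt die Beschleunigung: a(t) = 4·exp(-t). Die Stammfunktion von der Beschleunigung, mit v(0) = -4, ergibt die Geschwindigkeit: v(t) = -4·exp(-t). Durch Integration von der Geschwindigkeit und Verwendung der Anfangsbedingung x(0) = 4, erhalten wir x(t) = 4·exp(-t). Mit x(t) = 4·exp(-t) und Einsetzen von t = log(3), finden wir x = 4/3.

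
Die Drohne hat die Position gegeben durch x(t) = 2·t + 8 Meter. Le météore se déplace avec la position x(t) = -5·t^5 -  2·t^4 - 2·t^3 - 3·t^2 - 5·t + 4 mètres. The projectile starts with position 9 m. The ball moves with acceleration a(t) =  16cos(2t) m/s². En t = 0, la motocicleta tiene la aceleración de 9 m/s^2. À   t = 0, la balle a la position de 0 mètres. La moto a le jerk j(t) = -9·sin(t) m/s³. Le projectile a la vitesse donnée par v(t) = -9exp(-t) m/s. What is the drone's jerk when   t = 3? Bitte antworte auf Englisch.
Starting from position x(t) = 2·t + 8, we take 3 derivatives. Differentiating position, we get velocity: v(t) = 2. Differentiating velocity, we get acceleration: a(t) = 0. Differentiating acceleration, we get jerk: j(t) = 0. From the given jerk equation j(t) = 0, we substitute t = 3 to get j = 0.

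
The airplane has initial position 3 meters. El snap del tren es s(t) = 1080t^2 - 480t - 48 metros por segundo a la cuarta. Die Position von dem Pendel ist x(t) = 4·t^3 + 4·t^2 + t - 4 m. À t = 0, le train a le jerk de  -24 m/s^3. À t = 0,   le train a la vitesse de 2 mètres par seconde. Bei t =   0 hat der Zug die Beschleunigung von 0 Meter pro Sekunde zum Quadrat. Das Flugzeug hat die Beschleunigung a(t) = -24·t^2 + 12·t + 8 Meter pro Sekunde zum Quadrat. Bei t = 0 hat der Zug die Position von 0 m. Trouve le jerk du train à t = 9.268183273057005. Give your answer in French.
Nous devons intégrer notre équation du snap s(t) = 1080·t^2 - 480·t - 48 1 fois. En prenant ∫s(t)dt et en appliquant j(0) = -24, nous trouvons j(t) = 360·t^3 - 240·t^2 - 48·t - 24. En utilisant j(t) = 360·t^3 - 240·t^2 - 48·t - 24 et en substituant t = 9.268183273057005, nous trouvons j = 265522.015096177.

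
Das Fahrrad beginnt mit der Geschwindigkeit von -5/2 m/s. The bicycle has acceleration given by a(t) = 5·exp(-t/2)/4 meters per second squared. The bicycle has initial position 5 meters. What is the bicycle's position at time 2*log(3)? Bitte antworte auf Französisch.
Pour résoudre ceci, nous devons prendre 2 primitives de notre équation de l'accélération a(t) = 5·exp(-t/2)/4. En prenant ∫a(t)dt et en appliquant v(0) = -5/2, nous trouvons v(t) = -5·exp(-t/2)/2. L'intégrale de la vitesse, avec x(0) = 5, donne la position: x(t) = 5·exp(-t/2). Nous avons la position x(t) = 5·exp(-t/2). En substituant t = 2*log(3): x(2*log(3)) = 5/3.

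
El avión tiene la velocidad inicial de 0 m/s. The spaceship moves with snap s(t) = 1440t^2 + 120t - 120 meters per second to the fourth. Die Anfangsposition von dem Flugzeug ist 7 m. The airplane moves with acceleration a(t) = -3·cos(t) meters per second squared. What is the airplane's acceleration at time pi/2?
We have acceleration a(t) = -3·cos(t). Substituting t = pi/2: a(pi/2) = 0.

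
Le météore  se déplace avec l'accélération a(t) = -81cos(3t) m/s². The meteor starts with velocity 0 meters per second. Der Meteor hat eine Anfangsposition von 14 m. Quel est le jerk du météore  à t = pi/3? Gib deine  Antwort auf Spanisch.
Debemos derivar nuestra ecuación de la aceleración a(t) = -81·cos(3·t) 1 vez. La derivada de la aceleración da la sacudida: j(t) = 243·sin(3·t). Usando j(t) = 243·sin(3·t) y sustituyendo t = pi/3, encontramos j = 0.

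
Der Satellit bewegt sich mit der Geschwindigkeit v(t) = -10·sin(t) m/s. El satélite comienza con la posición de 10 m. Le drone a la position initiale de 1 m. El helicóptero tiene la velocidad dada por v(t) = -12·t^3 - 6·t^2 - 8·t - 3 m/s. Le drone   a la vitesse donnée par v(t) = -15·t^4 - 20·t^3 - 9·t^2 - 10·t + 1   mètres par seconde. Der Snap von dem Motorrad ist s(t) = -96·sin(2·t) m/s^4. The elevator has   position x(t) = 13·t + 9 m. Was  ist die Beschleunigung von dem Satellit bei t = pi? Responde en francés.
Pour résoudre ceci, nous devons prendre 1 dérivée de notre équation de la vitesse v(t) = -10·sin(t). En prenant d/dt de v(t), nous trouvons a(t) = -10·cos(t). Nous avons l'accélération a(t) = -10·cos(t). En substituant t = pi: a(pi) = 10.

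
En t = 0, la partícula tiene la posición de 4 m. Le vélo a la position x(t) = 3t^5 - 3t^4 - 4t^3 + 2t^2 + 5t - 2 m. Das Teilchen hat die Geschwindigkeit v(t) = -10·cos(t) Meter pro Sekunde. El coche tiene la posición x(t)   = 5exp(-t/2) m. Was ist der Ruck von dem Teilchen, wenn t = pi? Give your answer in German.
Um dies zu lösen, müssen wir 2 Ableitungen unserer Gleichung für die Geschwindigkeit v(t) = -10·cos(t) nehmen. Durch Ableiten von der Geschwindigkeit erhalten wir die Beschleunigung: a(t) = 10·sin(t). Die Ableitung von der Beschleunigung ergibt den Ruck: j(t) = 10·cos(t). Mit j(t) = 10·cos(t) und Einsetzen von t = pi, finden wir j = -10.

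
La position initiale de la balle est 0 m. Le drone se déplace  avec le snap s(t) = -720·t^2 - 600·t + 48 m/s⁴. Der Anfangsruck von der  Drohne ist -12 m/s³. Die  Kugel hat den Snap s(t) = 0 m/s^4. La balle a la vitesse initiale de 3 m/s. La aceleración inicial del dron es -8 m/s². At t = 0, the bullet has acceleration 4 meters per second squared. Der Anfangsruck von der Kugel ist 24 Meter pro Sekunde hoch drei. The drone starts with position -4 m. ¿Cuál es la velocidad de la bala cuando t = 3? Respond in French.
Nous devons intégrer notre équation du snap s(t) = 0 3 fois. L'intégrale du snap, avec j(0) = 24, donne le jerk: j(t) = 24. En intégrant le jerk et en utilisant la condition initiale a(0) = 4, nous obtenons a(t) = 24·t + 4. La primitive de l'accélération, avec v(0) = 3, donne la vitesse: v(t) = 12·t^2 + 4·t + 3. De l'équation de la vitesse v(t) = 12·t^2 + 4·t + 3, nous substituons t = 3 pour obtenir v = 123.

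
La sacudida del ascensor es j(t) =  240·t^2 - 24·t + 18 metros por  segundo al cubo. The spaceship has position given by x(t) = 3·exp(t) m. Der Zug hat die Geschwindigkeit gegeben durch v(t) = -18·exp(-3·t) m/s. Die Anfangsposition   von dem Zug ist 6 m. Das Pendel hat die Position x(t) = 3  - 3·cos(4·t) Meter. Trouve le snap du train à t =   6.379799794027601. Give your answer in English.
We must differentiate our velocity equation v(t) = -18·exp(-3·t) 3 times. Differentiating velocity, we get acceleration: a(t) = 54·exp(-3·t). The derivative of acceleration gives jerk: j(t) = -162·exp(-3·t). The derivative of jerk gives snap: s(t) = 486·exp(-3·t). From the given snap equation s(t) = 486·exp(-3·t), we substitute t = 6.379799794027601 to get s = 0.00000236864911692798.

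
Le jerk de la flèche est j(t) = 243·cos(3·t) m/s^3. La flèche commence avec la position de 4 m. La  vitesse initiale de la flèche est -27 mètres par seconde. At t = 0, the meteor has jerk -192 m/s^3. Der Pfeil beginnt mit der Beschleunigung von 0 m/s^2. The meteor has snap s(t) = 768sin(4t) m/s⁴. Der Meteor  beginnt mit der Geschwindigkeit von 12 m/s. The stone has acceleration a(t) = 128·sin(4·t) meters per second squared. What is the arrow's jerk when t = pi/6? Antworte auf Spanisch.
Usando j(t) = 243·cos(3·t) y sustituyendo t = pi/6, encontramos j = 0.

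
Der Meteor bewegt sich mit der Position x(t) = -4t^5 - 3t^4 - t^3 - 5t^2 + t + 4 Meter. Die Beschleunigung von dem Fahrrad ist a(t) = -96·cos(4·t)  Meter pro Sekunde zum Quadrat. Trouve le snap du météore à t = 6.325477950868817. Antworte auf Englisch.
We must differentiate our position equation x(t) = -4·t^5 - 3·t^4 - t^3 - 5·t^2 + t + 4 4 times. Differentiating position, we get velocity: v(t) = -20·t^4 - 12·t^3 - 3·t^2 - 10·t + 1. Differentiating velocity, we get acceleration: a(t) = -80·t^3 - 36·t^2 - 6·t - 10. The derivative of acceleration gives jerk: j(t) = -240·t^2 - 72·t - 6. Taking d/dt of j(t), we find s(t) = -480·t - 72. From the given snap equation s(t) = -480·t - 72, we substitute t = 6.325477950868817 to get s = -3108.22941641703.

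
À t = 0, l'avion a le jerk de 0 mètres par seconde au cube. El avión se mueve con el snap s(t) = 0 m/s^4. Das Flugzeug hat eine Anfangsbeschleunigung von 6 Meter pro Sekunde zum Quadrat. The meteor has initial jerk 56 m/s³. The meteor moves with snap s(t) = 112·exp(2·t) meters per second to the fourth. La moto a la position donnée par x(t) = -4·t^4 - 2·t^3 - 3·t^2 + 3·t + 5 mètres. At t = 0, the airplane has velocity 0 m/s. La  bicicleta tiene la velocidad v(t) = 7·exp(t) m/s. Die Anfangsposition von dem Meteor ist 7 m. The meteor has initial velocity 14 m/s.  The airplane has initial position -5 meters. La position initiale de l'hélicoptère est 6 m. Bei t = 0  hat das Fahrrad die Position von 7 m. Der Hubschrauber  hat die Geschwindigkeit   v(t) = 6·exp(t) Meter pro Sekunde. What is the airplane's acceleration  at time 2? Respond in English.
Starting from snap s(t) = 0, we take 2 antiderivatives. Taking ∫s(t)dt and applying j(0) = 0, we find j(t) = 0. Integrating jerk and using the initial condition a(0) = 6, we get a(t) = 6. We have acceleration a(t) = 6. Substituting t = 2: a(2) = 6.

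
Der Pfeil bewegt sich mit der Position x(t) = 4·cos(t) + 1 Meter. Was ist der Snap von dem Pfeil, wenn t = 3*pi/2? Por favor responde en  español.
Partiendo de la posición x(t) = 4·cos(t) + 1, tomamos 4 derivadas. Tomando d/dt de x(t), encontramos v(t) = -4·sin(t). Tomando d/dt de v(t), encontramos a(t) = -4·cos(t). Tomando d/dt de a(t), encontramos j(t) = 4·sin(t). Tomando d/dt de j(t), encontramos s(t) = 4·cos(t). De la ecuación del snap s(t) = 4·cos(t), sustituimos t = 3*pi/2 para obtener s = 0.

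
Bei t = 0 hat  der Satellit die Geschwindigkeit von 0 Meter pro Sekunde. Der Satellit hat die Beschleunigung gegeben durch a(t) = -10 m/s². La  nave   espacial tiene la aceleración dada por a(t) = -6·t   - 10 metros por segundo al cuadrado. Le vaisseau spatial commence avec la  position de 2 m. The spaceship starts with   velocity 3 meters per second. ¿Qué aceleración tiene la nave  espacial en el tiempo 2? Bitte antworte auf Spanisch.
Usando a(t) = -6·t - 10 y sustituyendo t = 2, encontramos a = -22.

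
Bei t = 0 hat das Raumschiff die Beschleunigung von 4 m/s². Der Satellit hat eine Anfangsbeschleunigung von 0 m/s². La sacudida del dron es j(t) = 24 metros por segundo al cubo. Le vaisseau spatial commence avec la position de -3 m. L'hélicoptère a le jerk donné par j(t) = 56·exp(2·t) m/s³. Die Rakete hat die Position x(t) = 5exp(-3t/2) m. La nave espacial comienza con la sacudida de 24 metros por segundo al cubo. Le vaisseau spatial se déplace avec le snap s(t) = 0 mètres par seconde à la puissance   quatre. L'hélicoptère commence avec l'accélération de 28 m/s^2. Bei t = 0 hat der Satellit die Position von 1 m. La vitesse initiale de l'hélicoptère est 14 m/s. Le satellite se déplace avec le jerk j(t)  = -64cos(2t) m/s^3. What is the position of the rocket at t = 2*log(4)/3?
Using x(t) = 5·exp(-3·t/2) and substituting t = 2*log(4)/3, we find x = 5/4.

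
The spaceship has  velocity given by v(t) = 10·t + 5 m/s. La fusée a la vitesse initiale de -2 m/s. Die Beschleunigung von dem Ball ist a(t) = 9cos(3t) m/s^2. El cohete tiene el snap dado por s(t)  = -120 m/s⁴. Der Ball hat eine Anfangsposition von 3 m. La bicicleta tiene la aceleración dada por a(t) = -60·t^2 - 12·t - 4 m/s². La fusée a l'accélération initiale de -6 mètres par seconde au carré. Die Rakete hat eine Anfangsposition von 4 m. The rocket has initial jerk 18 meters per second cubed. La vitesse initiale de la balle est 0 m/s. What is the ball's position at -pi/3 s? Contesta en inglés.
We must find the integral of our acceleration equation a(t) = 9·cos(3·t) 2 times. Taking ∫a(t)dt and applying v(0) = 0, we find v(t) = 3·sin(3·t). Finding the integral of v(t) and using x(0) = 3: x(t) = 4 - cos(3·t). From the given position equation x(t) = 4 - cos(3·t), we substitute t = -pi/3 to get x = 5.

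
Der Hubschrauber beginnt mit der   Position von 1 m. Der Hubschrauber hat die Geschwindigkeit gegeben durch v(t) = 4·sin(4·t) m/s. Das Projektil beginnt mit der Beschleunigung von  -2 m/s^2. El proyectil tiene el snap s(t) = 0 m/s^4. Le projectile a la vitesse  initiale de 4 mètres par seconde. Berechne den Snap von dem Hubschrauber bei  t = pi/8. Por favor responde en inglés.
To solve this, we need to take 3 derivatives of our velocity equation v(t) = 4·sin(4·t). The derivative of velocity gives acceleration: a(t) = 16·cos(4·t). Taking d/dt of a(t), we find j(t) = -64·sin(4·t). Differentiating jerk, we get snap: s(t) = -256·cos(4·t). We have snap s(t) = -256·cos(4·t). Substituting t = pi/8: s(pi/8) = 0.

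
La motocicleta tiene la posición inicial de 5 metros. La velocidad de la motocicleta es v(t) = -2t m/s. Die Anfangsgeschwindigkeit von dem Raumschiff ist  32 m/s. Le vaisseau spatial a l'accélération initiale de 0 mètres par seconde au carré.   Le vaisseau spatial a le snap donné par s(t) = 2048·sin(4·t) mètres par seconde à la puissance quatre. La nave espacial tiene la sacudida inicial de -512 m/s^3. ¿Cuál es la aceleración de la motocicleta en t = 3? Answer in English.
To solve this, we need to take 1 derivative of our velocity equation v(t) = -2·t. The derivative of velocity gives acceleration: a(t) = -2. Using a(t) = -2 and substituting t = 3, we find a = -2.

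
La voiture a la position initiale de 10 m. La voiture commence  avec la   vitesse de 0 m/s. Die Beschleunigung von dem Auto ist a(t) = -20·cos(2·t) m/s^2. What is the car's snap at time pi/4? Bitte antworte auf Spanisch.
Partiendo de la aceleración a(t) = -20·cos(2·t), tomamos 2 derivadas. La derivada de la aceleración da la sacudida: j(t) = 40·sin(2·t). La derivada de la sacudida da el snap: s(t) = 80·cos(2·t). Tenemos el snap s(t) = 80·cos(2·t). Sustituyendo t = pi/4: s(pi/4) = 0.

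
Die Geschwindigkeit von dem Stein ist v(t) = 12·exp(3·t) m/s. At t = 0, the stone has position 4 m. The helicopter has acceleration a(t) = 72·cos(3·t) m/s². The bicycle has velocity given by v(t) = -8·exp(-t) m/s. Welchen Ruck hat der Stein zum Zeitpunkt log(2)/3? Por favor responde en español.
Para resolver esto, necesitamos tomar 2 derivadas de nuestra ecuación de la velocidad v(t) = 12·exp(3·t). La derivada de la velocidad da la aceleración: a(t) = 36·exp(3·t). Derivando la aceleración, obtenemos la sacudida: j(t) = 108·exp(3·t). Tenemos la sacudida j(t) = 108·exp(3·t). Sustituyendo t = log(2)/3: j(log(2)/3) = 216.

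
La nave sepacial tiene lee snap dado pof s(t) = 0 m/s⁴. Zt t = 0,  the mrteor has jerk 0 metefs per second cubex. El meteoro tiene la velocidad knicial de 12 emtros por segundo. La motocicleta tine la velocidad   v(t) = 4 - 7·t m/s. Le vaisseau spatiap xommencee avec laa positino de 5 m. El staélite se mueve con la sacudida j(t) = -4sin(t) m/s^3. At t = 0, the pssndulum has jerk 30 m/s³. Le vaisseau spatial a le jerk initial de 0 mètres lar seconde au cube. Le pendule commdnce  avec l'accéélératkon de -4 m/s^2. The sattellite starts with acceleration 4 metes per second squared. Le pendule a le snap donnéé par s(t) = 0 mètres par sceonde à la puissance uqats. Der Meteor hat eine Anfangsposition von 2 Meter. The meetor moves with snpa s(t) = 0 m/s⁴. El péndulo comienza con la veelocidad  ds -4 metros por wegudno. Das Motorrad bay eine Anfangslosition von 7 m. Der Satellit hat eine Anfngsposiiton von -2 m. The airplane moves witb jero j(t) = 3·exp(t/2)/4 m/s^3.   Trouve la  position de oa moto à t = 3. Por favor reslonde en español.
Para resolver esto, necesitamos tomar 1 antiderivada de nuestra ecuación de la velocidad v(t) = 4 - 7·t. Tomando ∫v(t)dt y aplicando x(0) = 7, encontramos x(t) = -7·t^2/2 + 4·t + 7. Usando x(t) = -7·t^2/2 + 4·t + 7 y sustituyendo t = 3, encontramos x = -25/2.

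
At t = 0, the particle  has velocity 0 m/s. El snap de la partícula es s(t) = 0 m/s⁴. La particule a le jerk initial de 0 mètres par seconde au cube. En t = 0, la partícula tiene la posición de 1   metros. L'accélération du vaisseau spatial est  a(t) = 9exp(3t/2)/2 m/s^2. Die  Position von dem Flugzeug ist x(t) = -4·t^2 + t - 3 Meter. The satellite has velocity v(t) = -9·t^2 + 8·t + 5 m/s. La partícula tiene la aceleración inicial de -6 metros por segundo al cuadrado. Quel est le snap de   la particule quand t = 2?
De l'équation du snap s(t) = 0, nous substituons t = 2 pour obtenir s = 0.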